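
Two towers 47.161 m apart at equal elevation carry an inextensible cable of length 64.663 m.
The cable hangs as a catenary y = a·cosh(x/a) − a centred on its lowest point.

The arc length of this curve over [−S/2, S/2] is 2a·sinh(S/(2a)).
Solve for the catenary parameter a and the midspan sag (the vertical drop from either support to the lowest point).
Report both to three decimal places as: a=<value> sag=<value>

seed: a₀ = √(S³/(24(L−S))) = √(47.161³/(24·17.502)) = 15.802473
iter 1: u=1.492203  f(a)=+2.055e+00  f'(a)=-2.749e+00  a ← 15.802473 − (+2.055e+00/-2.749e+00) = 16.550006
iter 2: u=1.424803  f(a)=+1.548e-01  f'(a)=-2.349e+00  a ← 16.550006 − (+1.548e-01/-2.349e+00) = 16.615911
iter 3: u=1.419152  f(a)=+1.037e-03  f'(a)=-2.318e+00  a ← 16.615911 − (+1.037e-03/-2.318e+00) = 16.616358
iter 4: u=1.419114  f(a)=+4.720e-08  f'(a)=-2.318e+00  a ← 16.616358 − (+4.720e-08/-2.318e+00) = 16.616358
iter 5: u=1.419114  f(a)=+0.000e+00  f'(a)=-2.318e+00  a ← 16.616358 − (+0.000e+00/-2.318e+00) = 16.616358
converged: |Δa| < 1e-12 after 5 iterations
sag = a·(cosh(S/(2a)) − 1) = 16.616358·(cosh(1.419114) − 1) = 19.735110
T_max/T_min = cosh(S/(2a)) = 2.187692

a=16.616 sag=19.735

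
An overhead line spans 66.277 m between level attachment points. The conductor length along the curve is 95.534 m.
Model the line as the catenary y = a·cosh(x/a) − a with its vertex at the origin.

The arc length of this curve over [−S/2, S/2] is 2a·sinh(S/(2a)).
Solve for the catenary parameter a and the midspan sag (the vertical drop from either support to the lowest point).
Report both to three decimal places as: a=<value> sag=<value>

a=21.593 sag=30.828

seed: a₀ = √(S³/(24(L−S))) = √(66.277³/(24·29.257)) = 20.362155
iter 1: u=1.627455  f(a)=+4.128e+00  f'(a)=-3.710e+00  a ← 20.362155 − (+4.128e+00/-3.710e+00) = 21.474714
iter 2: u=1.543140  f(a)=+3.625e-01  f'(a)=-3.085e+00  a ← 21.474714 − (+3.625e-01/-3.085e+00) = 21.592212
iter 3: u=1.534743  f(a)=+3.389e-03  f'(a)=-3.028e+00  a ← 21.592212 − (+3.389e-03/-3.028e+00) = 21.593332
iter 4: u=1.534664  f(a)=+3.024e-07  f'(a)=-3.027e+00  a ← 21.593332 − (+3.024e-07/-3.027e+00) = 21.593332
iter 5: u=1.534664  f(a)=+1.421e-14  f'(a)=-3.027e+00  a ← 21.593332 − (+1.421e-14/-3.027e+00) = 21.593332
converged: |Δa| < 1e-12 after 5 iterations
sag = a·(cosh(S/(2a)) − 1) = 21.593332·(cosh(1.534664) − 1) = 30.827640
T_max/T_min = cosh(S/(2a)) = 2.427646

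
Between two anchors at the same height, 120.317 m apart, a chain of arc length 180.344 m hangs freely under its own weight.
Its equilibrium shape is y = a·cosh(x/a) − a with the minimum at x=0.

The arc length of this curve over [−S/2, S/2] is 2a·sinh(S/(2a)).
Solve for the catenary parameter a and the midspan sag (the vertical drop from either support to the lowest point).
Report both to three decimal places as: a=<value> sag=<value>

a=37.122 sag=60.392

seed: a₀ = √(S³/(24(L−S))) = √(120.317³/(24·60.027)) = 34.770549
iter 1: u=1.730157  f(a)=+9.652e+00  f'(a)=-4.603e+00  a ← 34.770549 − (+9.652e+00/-4.603e+00) = 36.867391
iter 2: u=1.631754  f(a)=+9.421e-01  f'(a)=-3.745e+00  a ← 36.867391 − (+9.421e-01/-3.745e+00) = 37.118956
iter 3: u=1.620695  f(a)=+1.112e-02  f'(a)=-3.657e+00  a ← 37.118956 − (+1.112e-02/-3.657e+00) = 37.121996
iter 4: u=1.620562  f(a)=+1.589e-06  f'(a)=-3.656e+00  a ← 37.121996 − (+1.589e-06/-3.656e+00) = 37.121997
iter 5: u=1.620562  f(a)=+5.684e-14  f'(a)=-3.656e+00  a ← 37.121997 − (+5.684e-14/-3.656e+00) = 37.121997
converged: |Δa| < 1e-12 after 5 iterations
sag = a·(cosh(S/(2a)) − 1) = 37.121997·(cosh(1.620562) − 1) = 60.392270
T_max/T_min = cosh(S/(2a)) = 2.626859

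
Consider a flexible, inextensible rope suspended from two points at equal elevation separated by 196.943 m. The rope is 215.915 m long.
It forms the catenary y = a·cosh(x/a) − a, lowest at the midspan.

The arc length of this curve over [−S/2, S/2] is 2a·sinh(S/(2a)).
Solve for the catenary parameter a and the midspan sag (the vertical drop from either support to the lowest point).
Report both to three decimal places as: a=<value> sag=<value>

a=131.355 sag=38.671

seed: a₀ = √(S³/(24(L−S))) = √(196.943³/(24·18.972)) = 129.523522
iter 1: u=0.760260  f(a)=+5.559e-01  f'(a)=-3.102e-01  a ← 129.523522 − (+5.559e-01/-3.102e-01) = 131.315356
iter 2: u=0.749886  f(a)=+1.175e-02  f'(a)=-2.973e-01  a ← 131.315356 − (+1.175e-02/-2.973e-01) = 131.354870
iter 3: u=0.749660  f(a)=+5.495e-06  f'(a)=-2.970e-01  a ← 131.354870 − (+5.495e-06/-2.970e-01) = 131.354889
iter 4: u=0.749660  f(a)=+1.251e-12  f'(a)=-2.970e-01  a ← 131.354889 − (+1.251e-12/-2.970e-01) = 131.354889
converged: |Δa| < 1e-12 after 4 iterations
sag = a·(cosh(S/(2a)) − 1) = 131.354889·(cosh(0.749660) − 1) = 38.671370
T_max/T_min = cosh(S/(2a)) = 1.294404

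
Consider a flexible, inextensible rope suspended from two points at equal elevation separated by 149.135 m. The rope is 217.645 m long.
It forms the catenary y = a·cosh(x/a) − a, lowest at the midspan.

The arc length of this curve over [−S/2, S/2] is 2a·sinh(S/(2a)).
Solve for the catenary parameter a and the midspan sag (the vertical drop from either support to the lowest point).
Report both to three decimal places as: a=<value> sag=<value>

seed: a₀ = √(S³/(24(L−S))) = √(149.135³/(24·68.510)) = 44.914520
iter 1: u=1.660209  f(a)=+1.009e+01  f'(a)=-3.979e+00  a ← 44.914520 − (+1.009e+01/-3.979e+00) = 47.449442
iter 2: u=1.571515  f(a)=+9.168e-01  f'(a)=-3.285e+00  a ← 47.449442 − (+9.168e-01/-3.285e+00) = 47.728504
iter 3: u=1.562326  f(a)=+9.250e-03  f'(a)=-3.219e+00  a ← 47.728504 − (+9.250e-03/-3.219e+00) = 47.731377
iter 4: u=1.562232  f(a)=+9.624e-07  f'(a)=-3.219e+00  a ← 47.731377 − (+9.624e-07/-3.219e+00) = 47.731377
iter 5: u=1.562232  f(a)=+2.842e-14  f'(a)=-3.219e+00  a ← 47.731377 − (+2.842e-14/-3.219e+00) = 47.731377
converged: |Δa| < 1e-12 after 5 iterations
sag = a·(cosh(S/(2a)) − 1) = 47.731377·(cosh(1.562232) − 1) = 71.098842
T_max/T_min = cosh(S/(2a)) = 2.489562

a=47.731 sag=71.099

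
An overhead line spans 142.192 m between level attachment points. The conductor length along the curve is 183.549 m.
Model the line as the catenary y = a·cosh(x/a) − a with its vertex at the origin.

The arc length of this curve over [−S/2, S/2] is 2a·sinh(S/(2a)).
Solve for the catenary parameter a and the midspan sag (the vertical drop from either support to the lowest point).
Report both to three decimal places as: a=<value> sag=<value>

a=56.025 sag=51.499

seed: a₀ = √(S³/(24(L−S))) = √(142.192³/(24·41.357)) = 53.818626
iter 1: u=1.321030  f(a)=+3.762e+00  f'(a)=-1.822e+00  a ← 53.818626 − (+3.762e+00/-1.822e+00) = 55.883115
iter 2: u=1.272227  f(a)=+2.273e-01  f'(a)=-1.608e+00  a ← 55.883115 − (+2.273e-01/-1.608e+00) = 56.024462
iter 3: u=1.269017  f(a)=+9.479e-04  f'(a)=-1.595e+00  a ← 56.024462 − (+9.479e-04/-1.595e+00) = 56.025057
iter 4: u=1.269004  f(a)=+1.663e-08  f'(a)=-1.595e+00  a ← 56.025057 − (+1.663e-08/-1.595e+00) = 56.025057
iter 5: u=1.269004  f(a)=+2.842e-14  f'(a)=-1.595e+00  a ← 56.025057 − (+2.842e-14/-1.595e+00) = 56.025057
converged: |Δa| < 1e-12 after 5 iterations
sag = a·(cosh(S/(2a)) − 1) = 56.025057·(cosh(1.269004) − 1) = 51.498735
T_max/T_min = cosh(S/(2a)) = 1.919209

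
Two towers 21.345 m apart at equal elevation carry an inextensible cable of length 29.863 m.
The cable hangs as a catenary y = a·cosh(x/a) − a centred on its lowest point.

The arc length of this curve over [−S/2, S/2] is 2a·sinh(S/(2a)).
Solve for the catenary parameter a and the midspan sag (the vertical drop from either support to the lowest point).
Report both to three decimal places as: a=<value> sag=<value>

seed: a₀ = √(S³/(24(L−S))) = √(21.345³/(24·8.518)) = 6.897152
iter 1: u=1.547378  f(a)=+1.080e+00  f'(a)=-3.114e+00  a ← 6.897152 − (+1.080e+00/-3.114e+00) = 7.243901
iter 2: u=1.473308  f(a)=+8.678e-02  f'(a)=-2.632e+00  a ← 7.243901 − (+8.678e-02/-2.632e+00) = 7.276869
iter 3: u=1.466634  f(a)=+6.686e-04  f'(a)=-2.592e+00  a ← 7.276869 − (+6.686e-04/-2.592e+00) = 7.277127
iter 4: u=1.466582  f(a)=+4.036e-08  f'(a)=-2.591e+00  a ← 7.277127 − (+4.036e-08/-2.591e+00) = 7.277127
iter 5: u=1.466582  f(a)=-3.553e-15  f'(a)=-2.591e+00  a ← 7.277127 − (-3.553e-15/-2.591e+00) = 7.277127
converged: |Δa| < 1e-12 after 5 iterations
sag = a·(cosh(S/(2a)) − 1) = 7.277127·(cosh(1.466582) − 1) = 9.333300
T_max/T_min = cosh(S/(2a)) = 2.282553

a=7.277 sag=9.333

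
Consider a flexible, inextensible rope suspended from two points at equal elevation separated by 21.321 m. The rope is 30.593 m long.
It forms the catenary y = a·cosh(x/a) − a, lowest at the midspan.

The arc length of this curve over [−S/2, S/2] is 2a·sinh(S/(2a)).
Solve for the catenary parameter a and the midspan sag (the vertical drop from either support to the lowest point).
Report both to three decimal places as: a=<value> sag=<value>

a=6.993 sag=9.826

seed: a₀ = √(S³/(24(L−S))) = √(21.321³/(24·9.272)) = 6.599621
iter 1: u=1.615320  f(a)=+1.288e+00  f'(a)=-3.615e+00  a ← 6.599621 − (+1.288e+00/-3.615e+00) = 6.955827
iter 2: u=1.532600  f(a)=+1.116e-01  f'(a)=-3.013e+00  a ← 6.955827 − (+1.116e-01/-3.013e+00) = 6.992864
iter 3: u=1.524483  f(a)=+1.014e-03  f'(a)=-2.958e+00  a ← 6.992864 − (+1.014e-03/-2.958e+00) = 6.993206
iter 4: u=1.524408  f(a)=+8.539e-08  f'(a)=-2.958e+00  a ← 6.993206 − (+8.539e-08/-2.958e+00) = 6.993206
iter 5: u=1.524408  f(a)=-7.105e-15  f'(a)=-2.958e+00  a ← 6.993206 − (-7.105e-15/-2.958e+00) = 6.993206
converged: |Δa| < 1e-12 after 5 iterations
sag = a·(cosh(S/(2a)) − 1) = 6.993206·(cosh(1.524408) − 1) = 9.826064
T_max/T_min = cosh(S/(2a)) = 2.405087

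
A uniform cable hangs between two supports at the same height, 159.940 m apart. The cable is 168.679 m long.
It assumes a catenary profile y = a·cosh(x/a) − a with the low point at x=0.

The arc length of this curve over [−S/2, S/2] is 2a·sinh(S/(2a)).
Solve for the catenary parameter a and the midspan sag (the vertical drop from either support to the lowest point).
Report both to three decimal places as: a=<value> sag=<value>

a=140.799 sag=23.327

seed: a₀ = √(S³/(24(L−S))) = √(159.940³/(24·8.739)) = 139.668718
iter 1: u=0.572569  f(a)=+1.444e-01  f'(a)=-1.293e-01  a ← 139.668718 − (+1.444e-01/-1.293e-01) = 140.785364
iter 2: u=0.568028  f(a)=+1.750e-03  f'(a)=-1.262e-01  a ← 140.785364 − (+1.750e-03/-1.262e-01) = 140.799231
iter 3: u=0.567972  f(a)=+2.640e-07  f'(a)=-1.261e-01  a ← 140.799231 − (+2.640e-07/-1.261e-01) = 140.799234
iter 4: u=0.567972  f(a)=+2.842e-14  f'(a)=-1.261e-01  a ← 140.799234 − (+2.842e-14/-1.261e-01) = 140.799234
converged: |Δa| < 1e-12 after 4 iterations
sag = a·(cosh(S/(2a)) − 1) = 140.799234·(cosh(0.567972) − 1) = 23.327472
T_max/T_min = cosh(S/(2a)) = 1.165679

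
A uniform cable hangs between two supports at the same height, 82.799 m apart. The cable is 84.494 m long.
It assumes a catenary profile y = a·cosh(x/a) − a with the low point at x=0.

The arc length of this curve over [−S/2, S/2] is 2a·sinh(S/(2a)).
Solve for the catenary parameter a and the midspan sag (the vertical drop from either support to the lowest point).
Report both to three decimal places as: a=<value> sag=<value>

seed: a₀ = √(S³/(24(L−S))) = √(82.799³/(24·1.695)) = 118.126453
iter 1: u=0.350468  f(a)=+1.044e-02  f'(a)=-2.905e-02  a ← 118.126453 − (+1.044e-02/-2.905e-02) = 118.485812
iter 2: u=0.349405  f(a)=+4.783e-05  f'(a)=-2.879e-02  a ← 118.485812 − (+4.783e-05/-2.879e-02) = 118.487474
iter 3: u=0.349400  f(a)=+1.014e-09  f'(a)=-2.879e-02  a ← 118.487474 − (+1.014e-09/-2.879e-02) = 118.487474
iter 4: u=0.349400  f(a)=+0.000e+00  f'(a)=-2.879e-02  a ← 118.487474 − (+0.000e+00/-2.879e-02) = 118.487474
converged: |Δa| < 1e-12 after 4 iterations
sag = a·(cosh(S/(2a)) − 1) = 118.487474·(cosh(0.349400) − 1) = 7.306367
T_max/T_min = cosh(S/(2a)) = 1.061664

a=118.487 sag=7.306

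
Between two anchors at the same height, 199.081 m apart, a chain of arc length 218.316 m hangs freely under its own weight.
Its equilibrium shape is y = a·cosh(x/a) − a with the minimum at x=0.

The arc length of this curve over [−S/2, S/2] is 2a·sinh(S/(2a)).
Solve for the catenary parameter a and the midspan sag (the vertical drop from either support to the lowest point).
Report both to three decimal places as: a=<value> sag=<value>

a=132.589 sag=39.153

seed: a₀ = √(S³/(24(L−S))) = √(199.081³/(24·19.235)) = 130.735341
iter 1: u=0.761389  f(a)=+5.653e-01  f'(a)=-3.117e-01  a ← 130.735341 − (+5.653e-01/-3.117e-01) = 132.549086
iter 2: u=0.750971  f(a)=+1.198e-02  f'(a)=-2.986e-01  a ← 132.549086 − (+1.198e-02/-2.986e-01) = 132.589205
iter 3: u=0.750744  f(a)=+5.637e-06  f'(a)=-2.983e-01  a ← 132.589205 − (+5.637e-06/-2.983e-01) = 132.589224
iter 4: u=0.750744  f(a)=+1.222e-12  f'(a)=-2.983e-01  a ← 132.589224 − (+1.222e-12/-2.983e-01) = 132.589224
converged: |Δa| < 1e-12 after 4 iterations
sag = a·(cosh(S/(2a)) − 1) = 132.589224·(cosh(0.750744) − 1) = 39.152941
T_max/T_min = cosh(S/(2a)) = 1.295295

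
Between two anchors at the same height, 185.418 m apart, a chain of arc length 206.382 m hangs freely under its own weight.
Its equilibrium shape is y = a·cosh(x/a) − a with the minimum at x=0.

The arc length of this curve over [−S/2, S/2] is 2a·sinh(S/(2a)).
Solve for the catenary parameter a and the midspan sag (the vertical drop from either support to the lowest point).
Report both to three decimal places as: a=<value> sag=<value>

seed: a₀ = √(S³/(24(L−S))) = √(185.418³/(24·20.964)) = 112.560274
iter 1: u=0.823639  f(a)=+7.227e-01  f'(a)=-3.984e-01  a ← 112.560274 − (+7.227e-01/-3.984e-01) = 114.374289
iter 2: u=0.810576  f(a)=+1.784e-02  f'(a)=-3.789e-01  a ← 114.374289 − (+1.784e-02/-3.789e-01) = 114.421370
iter 3: u=0.810242  f(a)=+1.148e-05  f'(a)=-3.784e-01  a ← 114.421370 − (+1.148e-05/-3.784e-01) = 114.421401
iter 4: u=0.810242  f(a)=+4.775e-12  f'(a)=-3.784e-01  a ← 114.421401 − (+4.775e-12/-3.784e-01) = 114.421401
converged: |Δa| < 1e-12 after 4 iterations
sag = a·(cosh(S/(2a)) − 1) = 114.421401·(cosh(0.810242) − 1) = 39.658577
T_max/T_min = cosh(S/(2a)) = 1.346601

a=114.421 sag=39.659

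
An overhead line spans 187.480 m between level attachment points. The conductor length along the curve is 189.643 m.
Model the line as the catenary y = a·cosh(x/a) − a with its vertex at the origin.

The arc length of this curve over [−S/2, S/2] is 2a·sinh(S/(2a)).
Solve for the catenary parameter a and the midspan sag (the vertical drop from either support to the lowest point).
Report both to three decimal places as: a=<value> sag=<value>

a=356.901 sag=12.381

seed: a₀ = √(S³/(24(L−S))) = √(187.480³/(24·2.163)) = 356.285819
iter 1: u=0.263103  f(a)=+7.499e-03  f'(a)=-1.223e-02  a ← 356.285819 − (+7.499e-03/-1.223e-02) = 356.899163
iter 2: u=0.262651  f(a)=+1.941e-05  f'(a)=-1.216e-02  a ← 356.899163 − (+1.941e-05/-1.216e-02) = 356.900758
iter 3: u=0.262650  f(a)=+1.308e-10  f'(a)=-1.216e-02  a ← 356.900758 − (+1.308e-10/-1.216e-02) = 356.900758
iter 4: u=0.262650  f(a)=+2.842e-14  f'(a)=-1.216e-02  a ← 356.900758 − (+2.842e-14/-1.216e-02) = 356.900758
converged: |Δa| < 1e-12 after 4 iterations
sag = a·(cosh(S/(2a)) − 1) = 356.900758·(cosh(0.262650) − 1) = 12.381340
T_max/T_min = cosh(S/(2a)) = 1.034691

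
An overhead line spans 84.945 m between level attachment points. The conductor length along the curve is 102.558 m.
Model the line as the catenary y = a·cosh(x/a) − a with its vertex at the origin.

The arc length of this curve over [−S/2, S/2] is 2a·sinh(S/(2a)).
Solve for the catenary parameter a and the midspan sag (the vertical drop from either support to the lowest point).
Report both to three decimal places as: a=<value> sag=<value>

a=39.211 sag=25.342

seed: a₀ = √(S³/(24(L−S))) = √(84.945³/(24·17.613)) = 38.078904
iter 1: u=1.115381  f(a)=+1.129e+00  f'(a)=-1.045e+00  a ← 38.078904 − (+1.129e+00/-1.045e+00) = 39.158506
iter 2: u=1.084630  f(a)=+4.978e-02  f'(a)=-9.550e-01  a ← 39.158506 − (+4.978e-02/-9.550e-01) = 39.210628
iter 3: u=1.083188  f(a)=+1.067e-04  f'(a)=-9.509e-01  a ← 39.210628 − (+1.067e-04/-9.509e-01) = 39.210740
iter 4: u=1.083185  f(a)=+4.929e-10  f'(a)=-9.509e-01  a ← 39.210740 − (+4.929e-10/-9.509e-01) = 39.210740
iter 5: u=1.083185  f(a)=-1.421e-14  f'(a)=-9.509e-01  a ← 39.210740 − (-1.421e-14/-9.509e-01) = 39.210740
converged: |Δa| < 1e-12 after 5 iterations
sag = a·(cosh(S/(2a)) − 1) = 39.210740·(cosh(1.083185) − 1) = 25.341704
T_max/T_min = cosh(S/(2a)) = 1.646295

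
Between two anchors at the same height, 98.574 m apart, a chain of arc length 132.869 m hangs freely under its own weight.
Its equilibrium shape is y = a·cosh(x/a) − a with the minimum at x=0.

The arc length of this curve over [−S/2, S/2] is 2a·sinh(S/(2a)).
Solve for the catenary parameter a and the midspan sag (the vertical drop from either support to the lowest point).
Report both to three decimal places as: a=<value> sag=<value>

seed: a₀ = √(S³/(24(L−S))) = √(98.574³/(24·34.295)) = 34.113207
iter 1: u=1.444807  f(a)=+3.763e+00  f'(a)=-2.463e+00  a ← 34.113207 − (+3.763e+00/-2.463e+00) = 35.640933
iter 2: u=1.382876  f(a)=+2.675e-01  f'(a)=-2.124e+00  a ← 35.640933 − (+2.675e-01/-2.124e+00) = 35.766884
iter 3: u=1.378007  f(a)=+1.581e-03  f'(a)=-2.099e+00  a ← 35.766884 − (+1.581e-03/-2.099e+00) = 35.767637
iter 4: u=1.377978  f(a)=+5.596e-08  f'(a)=-2.099e+00  a ← 35.767637 − (+5.596e-08/-2.099e+00) = 35.767637
iter 5: u=1.377978  f(a)=+2.842e-14  f'(a)=-2.099e+00  a ← 35.767637 − (+2.842e-14/-2.099e+00) = 35.767637
converged: |Δa| < 1e-12 after 5 iterations
sag = a·(cosh(S/(2a)) − 1) = 35.767637·(cosh(1.377978) − 1) = 39.683451
T_max/T_min = cosh(S/(2a)) = 2.109479

a=35.768 sag=39.683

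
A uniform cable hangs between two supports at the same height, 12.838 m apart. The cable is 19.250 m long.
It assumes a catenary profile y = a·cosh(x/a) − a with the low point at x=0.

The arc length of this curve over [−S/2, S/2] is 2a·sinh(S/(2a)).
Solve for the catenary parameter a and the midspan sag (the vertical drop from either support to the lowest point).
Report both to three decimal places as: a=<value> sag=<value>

a=3.959 sag=6.448

seed: a₀ = √(S³/(24(L−S))) = √(12.838³/(24·6.412)) = 3.708034
iter 1: u=1.731106  f(a)=+1.032e+00  f'(a)=-4.612e+00  a ← 3.708034 − (+1.032e+00/-4.612e+00) = 3.931842
iter 2: u=1.632568  f(a)=+1.008e-01  f'(a)=-3.751e+00  a ← 3.931842 − (+1.008e-01/-3.751e+00) = 3.958724
iter 3: u=1.621482  f(a)=+1.192e-03  f'(a)=-3.663e+00  a ← 3.958724 − (+1.192e-03/-3.663e+00) = 3.959050
iter 4: u=1.621349  f(a)=+1.711e-07  f'(a)=-3.662e+00  a ← 3.959050 − (+1.711e-07/-3.662e+00) = 3.959050
iter 5: u=1.621349  f(a)=+7.105e-15  f'(a)=-3.662e+00  a ← 3.959050 − (+7.105e-15/-3.662e+00) = 3.959050
converged: |Δa| < 1e-12 after 5 iterations
sag = a·(cosh(S/(2a)) − 1) = 3.959050·(cosh(1.621349) − 1) = 6.448385
T_max/T_min = cosh(S/(2a)) = 2.628771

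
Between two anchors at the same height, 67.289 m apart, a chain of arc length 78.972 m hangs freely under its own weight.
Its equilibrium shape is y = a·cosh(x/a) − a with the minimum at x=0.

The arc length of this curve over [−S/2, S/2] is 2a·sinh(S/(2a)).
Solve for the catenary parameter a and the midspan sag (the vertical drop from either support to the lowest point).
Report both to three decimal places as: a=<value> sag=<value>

seed: a₀ = √(S³/(24(L−S))) = √(67.289³/(24·11.683)) = 32.963499
iter 1: u=1.020659  f(a)=+6.238e-01  f'(a)=-7.855e-01  a ← 32.963499 − (+6.238e-01/-7.855e-01) = 33.757717
iter 2: u=0.996646  f(a)=+2.326e-02  f'(a)=-7.279e-01  a ← 33.757717 − (+2.326e-02/-7.279e-01) = 33.789669
iter 3: u=0.995704  f(a)=+3.510e-05  f'(a)=-7.257e-01  a ← 33.789669 − (+3.510e-05/-7.257e-01) = 33.789718
iter 4: u=0.995702  f(a)=+8.021e-11  f'(a)=-7.257e-01  a ← 33.789718 − (+8.021e-11/-7.257e-01) = 33.789718
iter 5: u=0.995702  f(a)=+2.842e-14  f'(a)=-7.257e-01  a ← 33.789718 − (+2.842e-14/-7.257e-01) = 33.789718
converged: |Δa| < 1e-12 after 5 iterations
sag = a·(cosh(S/(2a)) − 1) = 33.789718·(cosh(0.995702) − 1) = 18.180362
T_max/T_min = cosh(S/(2a)) = 1.538044

a=33.790 sag=18.180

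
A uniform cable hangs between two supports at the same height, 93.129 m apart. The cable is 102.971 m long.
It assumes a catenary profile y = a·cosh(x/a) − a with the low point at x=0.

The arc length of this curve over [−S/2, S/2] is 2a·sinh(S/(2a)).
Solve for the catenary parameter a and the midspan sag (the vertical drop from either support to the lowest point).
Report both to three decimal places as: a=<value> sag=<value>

a=59.382 sag=19.212

seed: a₀ = √(S³/(24(L−S))) = √(93.129³/(24·9.842)) = 58.476330
iter 1: u=0.796297  f(a)=+3.168e-01  f'(a)=-3.584e-01  a ← 58.476330 − (+3.168e-01/-3.584e-01) = 59.360104
iter 2: u=0.784441  f(a)=+7.325e-03  f'(a)=-3.420e-01  a ← 59.360104 − (+7.325e-03/-3.420e-01) = 59.381518
iter 3: u=0.784158  f(a)=+4.121e-06  f'(a)=-3.417e-01  a ← 59.381518 − (+4.121e-06/-3.417e-01) = 59.381531
iter 4: u=0.784158  f(a)=+1.307e-12  f'(a)=-3.417e-01  a ← 59.381531 − (+1.307e-12/-3.417e-01) = 59.381531
converged: |Δa| < 1e-12 after 4 iterations
sag = a·(cosh(S/(2a)) − 1) = 59.381531·(cosh(0.784158) − 1) = 19.211872
T_max/T_min = cosh(S/(2a)) = 1.323533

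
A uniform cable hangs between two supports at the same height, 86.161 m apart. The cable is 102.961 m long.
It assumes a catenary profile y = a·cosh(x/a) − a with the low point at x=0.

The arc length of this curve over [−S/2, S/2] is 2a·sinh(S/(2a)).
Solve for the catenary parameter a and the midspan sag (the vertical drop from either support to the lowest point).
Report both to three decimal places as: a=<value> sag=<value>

a=40.946 sag=24.833

seed: a₀ = √(S³/(24(L−S))) = √(86.161³/(24·16.800)) = 39.829590
iter 1: u=1.081620  f(a)=+1.011e+00  f'(a)=-9.465e-01  a ← 39.829590 − (+1.011e+00/-9.465e-01) = 40.897251
iter 2: u=1.053384  f(a)=+4.206e-02  f'(a)=-8.692e-01  a ← 40.897251 − (+4.206e-02/-8.692e-01) = 40.945638
iter 3: u=1.052139  f(a)=+7.986e-05  f'(a)=-8.659e-01  a ← 40.945638 − (+7.986e-05/-8.659e-01) = 40.945730
iter 4: u=1.052137  f(a)=+2.891e-10  f'(a)=-8.659e-01  a ← 40.945730 − (+2.891e-10/-8.659e-01) = 40.945730
iter 5: u=1.052137  f(a)=-1.421e-14  f'(a)=-8.659e-01  a ← 40.945730 − (-1.421e-14/-8.659e-01) = 40.945730
converged: |Δa| < 1e-12 after 5 iterations
sag = a·(cosh(S/(2a)) − 1) = 40.945730·(cosh(1.052137) − 1) = 24.832645
T_max/T_min = cosh(S/(2a)) = 1.606477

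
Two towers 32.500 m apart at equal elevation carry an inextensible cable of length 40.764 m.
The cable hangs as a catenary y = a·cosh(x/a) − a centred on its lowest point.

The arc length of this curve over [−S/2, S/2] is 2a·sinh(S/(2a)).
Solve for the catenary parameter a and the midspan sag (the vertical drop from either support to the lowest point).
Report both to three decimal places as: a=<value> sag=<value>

a=13.631 sag=10.889

seed: a₀ = √(S³/(24(L−S))) = √(32.500³/(24·8.264)) = 13.156012
iter 1: u=1.235177  f(a)=+6.538e-01  f'(a)=-1.459e+00  a ← 13.156012 − (+6.538e-01/-1.459e+00) = 13.604209
iter 2: u=1.194483  f(a)=+3.490e-02  f'(a)=-1.307e+00  a ← 13.604209 − (+3.490e-02/-1.307e+00) = 13.630913
iter 3: u=1.192143  f(a)=+1.118e-04  f'(a)=-1.298e+00  a ← 13.630913 − (+1.118e-04/-1.298e+00) = 13.631000
iter 4: u=1.192136  f(a)=+1.156e-09  f'(a)=-1.298e+00  a ← 13.631000 − (+1.156e-09/-1.298e+00) = 13.631000
iter 5: u=1.192136  f(a)=+0.000e+00  f'(a)=-1.298e+00  a ← 13.631000 − (+0.000e+00/-1.298e+00) = 13.631000
converged: |Δa| < 1e-12 after 5 iterations
sag = a·(cosh(S/(2a)) − 1) = 13.631000·(cosh(1.192136) − 1) = 10.888994
T_max/T_min = cosh(S/(2a)) = 1.798840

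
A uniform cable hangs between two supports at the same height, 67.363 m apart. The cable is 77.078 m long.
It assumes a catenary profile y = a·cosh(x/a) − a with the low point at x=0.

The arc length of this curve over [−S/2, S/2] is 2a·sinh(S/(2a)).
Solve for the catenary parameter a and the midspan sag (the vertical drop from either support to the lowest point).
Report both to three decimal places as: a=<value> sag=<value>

a=36.967 sag=16.435

seed: a₀ = √(S³/(24(L−S))) = √(67.363³/(24·9.715)) = 36.208048
iter 1: u=0.930221  f(a)=+4.291e-01  f'(a)=-5.845e-01  a ← 36.208048 − (+4.291e-01/-5.845e-01) = 36.942145
iter 2: u=0.911736  f(a)=+1.340e-02  f'(a)=-5.485e-01  a ← 36.942145 − (+1.340e-02/-5.485e-01) = 36.966568
iter 3: u=0.911134  f(a)=+1.399e-05  f'(a)=-5.474e-01  a ← 36.966568 − (+1.399e-05/-5.474e-01) = 36.966593
iter 4: u=0.911133  f(a)=+1.531e-11  f'(a)=-5.474e-01  a ← 36.966593 − (+1.531e-11/-5.474e-01) = 36.966593
converged: |Δa| < 1e-12 after 4 iterations
sag = a·(cosh(S/(2a)) − 1) = 36.966593·(cosh(0.911133) − 1) = 16.435500
T_max/T_min = cosh(S/(2a)) = 1.444604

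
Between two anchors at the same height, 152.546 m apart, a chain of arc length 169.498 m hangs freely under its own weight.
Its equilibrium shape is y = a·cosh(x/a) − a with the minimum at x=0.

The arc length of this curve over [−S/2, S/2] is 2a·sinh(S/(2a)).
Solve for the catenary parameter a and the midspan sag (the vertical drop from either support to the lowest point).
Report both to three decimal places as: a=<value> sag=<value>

seed: a₀ = √(S³/(24(L−S))) = √(152.546³/(24·16.952)) = 93.408230
iter 1: u=0.816555  f(a)=+5.742e-01  f'(a)=-3.878e-01  a ← 93.408230 − (+5.742e-01/-3.878e-01) = 94.889089
iter 2: u=0.803812  f(a)=+1.394e-02  f'(a)=-3.691e-01  a ← 94.889089 − (+1.394e-02/-3.691e-01) = 94.926853
iter 3: u=0.803492  f(a)=+8.669e-06  f'(a)=-3.687e-01  a ← 94.926853 − (+8.669e-06/-3.687e-01) = 94.926876
iter 4: u=0.803492  f(a)=+3.354e-12  f'(a)=-3.687e-01  a ← 94.926876 − (+3.354e-12/-3.687e-01) = 94.926876
converged: |Δa| < 1e-12 after 4 iterations
sag = a·(cosh(S/(2a)) − 1) = 94.926876·(cosh(0.803492) − 1) = 32.326826
T_max/T_min = cosh(S/(2a)) = 1.340545

a=94.927 sag=32.327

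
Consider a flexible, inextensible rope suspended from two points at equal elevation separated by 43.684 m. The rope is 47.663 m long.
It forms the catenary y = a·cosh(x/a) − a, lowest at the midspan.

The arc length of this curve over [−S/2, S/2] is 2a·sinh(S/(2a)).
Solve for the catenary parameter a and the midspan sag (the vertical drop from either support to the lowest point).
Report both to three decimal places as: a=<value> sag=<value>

a=29.941 sag=8.327

seed: a₀ = √(S³/(24(L−S))) = √(43.684³/(24·3.979)) = 29.545477
iter 1: u=0.739267  f(a)=+1.102e-01  f'(a)=-2.844e-01  a ← 29.545477 − (+1.102e-01/-2.844e-01) = 29.932858
iter 2: u=0.729700  f(a)=+2.204e-03  f'(a)=-2.731e-01  a ← 29.932858 − (+2.204e-03/-2.731e-01) = 29.940929
iter 3: u=0.729503  f(a)=+9.221e-07  f'(a)=-2.729e-01  a ← 29.940929 − (+9.221e-07/-2.729e-01) = 29.940932
iter 4: u=0.729503  f(a)=+1.705e-13  f'(a)=-2.729e-01  a ← 29.940932 − (+1.705e-13/-2.729e-01) = 29.940932
converged: |Δa| < 1e-12 after 4 iterations
sag = a·(cosh(S/(2a)) − 1) = 29.940932·(cosh(0.729503) − 1) = 8.326545
T_max/T_min = cosh(S/(2a)) = 1.278099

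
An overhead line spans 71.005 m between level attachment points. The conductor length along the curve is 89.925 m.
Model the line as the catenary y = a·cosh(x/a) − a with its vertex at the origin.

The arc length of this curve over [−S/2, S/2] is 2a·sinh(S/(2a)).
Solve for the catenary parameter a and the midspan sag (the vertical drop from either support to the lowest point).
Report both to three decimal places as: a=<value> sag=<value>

seed: a₀ = √(S³/(24(L−S))) = √(71.005³/(24·18.920)) = 28.078067
iter 1: u=1.264421  f(a)=+1.571e+00  f'(a)=-1.576e+00  a ← 28.078067 − (+1.571e+00/-1.576e+00) = 29.075206
iter 2: u=1.221058  f(a)=+8.758e-02  f'(a)=-1.405e+00  a ← 29.075206 − (+8.758e-02/-1.405e+00) = 29.137561
iter 3: u=1.218444  f(a)=+3.077e-04  f'(a)=-1.395e+00  a ← 29.137561 − (+3.077e-04/-1.395e+00) = 29.137782
iter 4: u=1.218435  f(a)=+3.825e-09  f'(a)=-1.395e+00  a ← 29.137782 − (+3.825e-09/-1.395e+00) = 29.137782
iter 5: u=1.218435  f(a)=+0.000e+00  f'(a)=-1.395e+00  a ← 29.137782 − (+0.000e+00/-1.395e+00) = 29.137782
converged: |Δa| < 1e-12 after 5 iterations
sag = a·(cosh(S/(2a)) − 1) = 29.137782·(cosh(1.218435) − 1) = 24.440542
T_max/T_min = cosh(S/(2a)) = 1.838792

a=29.138 sag=24.441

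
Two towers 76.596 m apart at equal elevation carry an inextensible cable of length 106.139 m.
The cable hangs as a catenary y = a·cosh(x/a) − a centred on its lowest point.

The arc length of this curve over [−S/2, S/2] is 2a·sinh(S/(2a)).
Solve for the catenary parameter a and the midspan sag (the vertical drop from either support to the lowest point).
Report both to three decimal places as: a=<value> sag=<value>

seed: a₀ = √(S³/(24(L−S))) = √(76.596³/(24·29.543)) = 25.175391
iter 1: u=1.521247  f(a)=+3.613e+00  f'(a)=-2.937e+00  a ← 25.175391 − (+3.613e+00/-2.937e+00) = 26.405550
iter 2: u=1.450377  f(a)=+2.817e-01  f'(a)=-2.495e+00  a ← 26.405550 − (+2.817e-01/-2.495e+00) = 26.518441
iter 3: u=1.444203  f(a)=+2.033e-03  f'(a)=-2.459e+00  a ← 26.518441 − (+2.033e-03/-2.459e+00) = 26.519267
iter 4: u=1.444158  f(a)=+1.075e-07  f'(a)=-2.459e+00  a ← 26.519267 − (+1.075e-07/-2.459e+00) = 26.519267
iter 5: u=1.444158  f(a)=-1.421e-14  f'(a)=-2.459e+00  a ← 26.519267 − (-1.421e-14/-2.459e+00) = 26.519267
converged: |Δa| < 1e-12 after 5 iterations
sag = a·(cosh(S/(2a)) − 1) = 26.519267·(cosh(1.444158) − 1) = 32.807315
T_max/T_min = cosh(S/(2a)) = 2.237112

a=26.519 sag=32.807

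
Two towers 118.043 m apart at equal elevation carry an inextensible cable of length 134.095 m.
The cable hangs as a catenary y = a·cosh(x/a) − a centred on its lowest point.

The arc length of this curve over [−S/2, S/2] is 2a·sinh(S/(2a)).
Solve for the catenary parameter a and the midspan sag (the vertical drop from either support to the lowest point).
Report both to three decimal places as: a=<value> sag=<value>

a=66.635 sag=27.893

seed: a₀ = √(S³/(24(L−S))) = √(118.043³/(24·16.052)) = 65.341660
iter 1: u=0.903275  f(a)=+6.677e-01  f'(a)=-5.326e-01  a ← 65.341660 − (+6.677e-01/-5.326e-01) = 66.595348
iter 2: u=0.886271  f(a)=+1.970e-02  f'(a)=-5.016e-01  a ← 66.595348 − (+1.970e-02/-5.016e-01) = 66.634626
iter 3: u=0.885748  f(a)=+1.831e-05  f'(a)=-5.007e-01  a ← 66.634626 − (+1.831e-05/-5.007e-01) = 66.634662
iter 4: u=0.885748  f(a)=+1.583e-11  f'(a)=-5.007e-01  a ← 66.634662 − (+1.583e-11/-5.007e-01) = 66.634662
converged: |Δa| < 1e-12 after 4 iterations
sag = a·(cosh(S/(2a)) − 1) = 66.634662·(cosh(0.885748) − 1) = 27.893352
T_max/T_min = cosh(S/(2a)) = 1.418601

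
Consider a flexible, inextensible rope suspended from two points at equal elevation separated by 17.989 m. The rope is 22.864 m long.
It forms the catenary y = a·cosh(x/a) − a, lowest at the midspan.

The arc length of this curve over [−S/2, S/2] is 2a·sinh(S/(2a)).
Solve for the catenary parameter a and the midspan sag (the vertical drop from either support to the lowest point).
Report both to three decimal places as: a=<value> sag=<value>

seed: a₀ = √(S³/(24(L−S))) = √(17.989³/(24·4.875)) = 7.053710
iter 1: u=1.275145  f(a)=+4.120e-01  f'(a)=-1.620e+00  a ← 7.053710 − (+4.120e-01/-1.620e+00) = 7.307979
iter 2: u=1.230778  f(a)=+2.333e-02  f'(a)=-1.442e+00  a ← 7.307979 − (+2.333e-02/-1.442e+00) = 7.324159
iter 3: u=1.228059  f(a)=+8.470e-05  f'(a)=-1.431e+00  a ← 7.324159 − (+8.470e-05/-1.431e+00) = 7.324218
iter 4: u=1.228049  f(a)=+1.126e-09  f'(a)=-1.431e+00  a ← 7.324218 − (+1.126e-09/-1.431e+00) = 7.324218
iter 5: u=1.228049  f(a)=-7.105e-15  f'(a)=-1.431e+00  a ← 7.324218 − (-7.105e-15/-1.431e+00) = 7.324218
converged: |Δa| < 1e-12 after 5 iterations
sag = a·(cosh(S/(2a)) − 1) = 7.324218·(cosh(1.228049) − 1) = 6.252777
T_max/T_min = cosh(S/(2a)) = 1.853712

a=7.324 sag=6.253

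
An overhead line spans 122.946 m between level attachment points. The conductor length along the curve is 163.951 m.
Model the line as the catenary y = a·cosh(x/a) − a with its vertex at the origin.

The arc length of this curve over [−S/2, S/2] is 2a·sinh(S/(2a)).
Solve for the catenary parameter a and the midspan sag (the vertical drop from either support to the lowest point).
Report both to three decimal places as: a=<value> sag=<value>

seed: a₀ = √(S³/(24(L−S))) = √(122.946³/(24·41.005)) = 43.455783
iter 1: u=1.414610  f(a)=+4.304e+00  f'(a)=-2.293e+00  a ← 43.455783 − (+4.304e+00/-2.293e+00) = 45.332824
iter 2: u=1.356037  f(a)=+2.946e-01  f'(a)=-1.989e+00  a ← 45.332824 − (+2.946e-01/-1.989e+00) = 45.480933
iter 3: u=1.351621  f(a)=+1.604e-03  f'(a)=-1.967e+00  a ← 45.480933 − (+1.604e-03/-1.967e+00) = 45.481748
iter 4: u=1.351597  f(a)=+4.813e-08  f'(a)=-1.967e+00  a ← 45.481748 − (+4.813e-08/-1.967e+00) = 45.481748
iter 5: u=1.351597  f(a)=+0.000e+00  f'(a)=-1.967e+00  a ← 45.481748 − (+0.000e+00/-1.967e+00) = 45.481748
converged: |Δa| < 1e-12 after 5 iterations
sag = a·(cosh(S/(2a)) − 1) = 45.481748·(cosh(1.351597) − 1) = 48.265636
T_max/T_min = cosh(S/(2a)) = 2.061209

a=45.482 sag=48.266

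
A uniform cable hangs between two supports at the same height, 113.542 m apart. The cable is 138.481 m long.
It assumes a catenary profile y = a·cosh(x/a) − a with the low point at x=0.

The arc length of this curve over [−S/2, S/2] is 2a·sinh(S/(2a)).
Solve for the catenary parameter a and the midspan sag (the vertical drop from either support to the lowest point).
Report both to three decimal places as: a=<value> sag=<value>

a=51.006 sag=34.993

seed: a₀ = √(S³/(24(L−S))) = √(113.542³/(24·24.939)) = 49.452662
iter 1: u=1.147987  f(a)=+1.696e+00  f'(a)=-1.148e+00  a ← 49.452662 − (+1.696e+00/-1.148e+00) = 50.929962
iter 2: u=1.114688  f(a)=+7.896e-02  f'(a)=-1.043e+00  a ← 50.929962 − (+7.896e-02/-1.043e+00) = 51.005643
iter 3: u=1.113034  f(a)=+1.897e-04  f'(a)=-1.038e+00  a ← 51.005643 − (+1.897e-04/-1.038e+00) = 51.005826
iter 4: u=1.113030  f(a)=+1.100e-09  f'(a)=-1.038e+00  a ← 51.005826 − (+1.100e-09/-1.038e+00) = 51.005826
iter 5: u=1.113030  f(a)=-2.842e-14  f'(a)=-1.038e+00  a ← 51.005826 − (-2.842e-14/-1.038e+00) = 51.005826
converged: |Δa| < 1e-12 after 5 iterations
sag = a·(cosh(S/(2a)) − 1) = 51.005826·(cosh(1.113030) − 1) = 34.993250
T_max/T_min = cosh(S/(2a)) = 1.686064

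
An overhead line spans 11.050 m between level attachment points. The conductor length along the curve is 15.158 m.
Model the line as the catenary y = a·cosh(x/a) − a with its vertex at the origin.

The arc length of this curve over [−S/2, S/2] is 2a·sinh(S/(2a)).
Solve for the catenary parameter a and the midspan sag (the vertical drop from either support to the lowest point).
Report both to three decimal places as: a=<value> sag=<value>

a=3.890 sag=4.629

seed: a₀ = √(S³/(24(L−S))) = √(11.050³/(24·4.108)) = 3.699326
iter 1: u=1.493515  f(a)=+4.833e-01  f'(a)=-2.757e+00  a ← 3.699326 − (+4.833e-01/-2.757e+00) = 3.874581
iter 2: u=1.425960  f(a)=+3.646e-02  f'(a)=-2.356e+00  a ← 3.874581 − (+3.646e-02/-2.356e+00) = 3.890061
iter 3: u=1.420286  f(a)=+2.451e-04  f'(a)=-2.324e+00  a ← 3.890061 − (+2.451e-04/-2.324e+00) = 3.890166
iter 4: u=1.420248  f(a)=+1.123e-08  f'(a)=-2.324e+00  a ← 3.890166 − (+1.123e-08/-2.324e+00) = 3.890166
iter 5: u=1.420248  f(a)=+0.000e+00  f'(a)=-2.324e+00  a ← 3.890166 − (+0.000e+00/-2.324e+00) = 3.890166
converged: |Δa| < 1e-12 after 5 iterations
sag = a·(cosh(S/(2a)) − 1) = 3.890166·(cosh(1.420248) − 1) = 4.628909
T_max/T_min = cosh(S/(2a)) = 2.189900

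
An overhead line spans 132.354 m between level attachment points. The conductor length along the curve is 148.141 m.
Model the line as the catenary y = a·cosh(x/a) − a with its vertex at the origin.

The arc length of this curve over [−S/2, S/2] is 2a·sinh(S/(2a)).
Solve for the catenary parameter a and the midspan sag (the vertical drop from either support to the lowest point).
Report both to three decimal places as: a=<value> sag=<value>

a=79.589 sag=29.135

seed: a₀ = √(S³/(24(L−S))) = √(132.354³/(24·15.787)) = 78.225830
iter 1: u=0.845974  f(a)=+5.746e-01  f'(a)=-4.333e-01  a ← 78.225830 − (+5.746e-01/-4.333e-01) = 79.552139
iter 2: u=0.831870  f(a)=+1.494e-02  f'(a)=-4.110e-01  a ← 79.552139 − (+1.494e-02/-4.110e-01) = 79.588491
iter 3: u=0.831490  f(a)=+1.070e-05  f'(a)=-4.104e-01  a ← 79.588491 − (+1.070e-05/-4.104e-01) = 79.588517
iter 4: u=0.831489  f(a)=+5.514e-12  f'(a)=-4.104e-01  a ← 79.588517 − (+5.514e-12/-4.104e-01) = 79.588517
converged: |Δa| < 1e-12 after 4 iterations
sag = a·(cosh(S/(2a)) − 1) = 79.588517·(cosh(0.831489) − 1) = 29.134852
T_max/T_min = cosh(S/(2a)) = 1.366069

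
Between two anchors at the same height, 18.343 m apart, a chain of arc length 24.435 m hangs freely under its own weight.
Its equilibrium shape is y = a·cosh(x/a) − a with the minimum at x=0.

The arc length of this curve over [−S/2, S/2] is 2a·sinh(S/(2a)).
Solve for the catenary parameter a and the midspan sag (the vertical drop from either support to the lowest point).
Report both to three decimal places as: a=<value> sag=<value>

a=6.799 sag=7.183

seed: a₀ = √(S³/(24(L−S))) = √(18.343³/(24·6.092)) = 6.497106
iter 1: u=1.411628  f(a)=+6.366e-01  f'(a)=-2.277e+00  a ← 6.497106 − (+6.366e-01/-2.277e+00) = 6.776729
iter 2: u=1.353382  f(a)=+4.340e-02  f'(a)=-1.976e+00  a ← 6.776729 − (+4.340e-02/-1.976e+00) = 6.798696
iter 3: u=1.349009  f(a)=+2.344e-04  f'(a)=-1.955e+00  a ← 6.798696 − (+2.344e-04/-1.955e+00) = 6.798816
iter 4: u=1.348985  f(a)=+6.919e-09  f'(a)=-1.954e+00  a ← 6.798816 − (+6.919e-09/-1.954e+00) = 6.798816
iter 5: u=1.348985  f(a)=-3.553e-15  f'(a)=-1.954e+00  a ← 6.798816 − (-3.553e-15/-1.954e+00) = 6.798816
converged: |Δa| < 1e-12 after 5 iterations
sag = a·(cosh(S/(2a)) − 1) = 6.798816·(cosh(1.348985) − 1) = 7.183001
T_max/T_min = cosh(S/(2a)) = 2.056508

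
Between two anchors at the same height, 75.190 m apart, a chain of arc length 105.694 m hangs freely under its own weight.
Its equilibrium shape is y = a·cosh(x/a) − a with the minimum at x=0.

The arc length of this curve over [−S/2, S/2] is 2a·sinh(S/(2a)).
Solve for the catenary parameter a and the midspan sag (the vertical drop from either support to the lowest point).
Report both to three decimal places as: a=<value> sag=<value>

a=25.445 sag=33.209

seed: a₀ = √(S³/(24(L−S))) = √(75.190³/(24·30.504)) = 24.096619
iter 1: u=1.560177  f(a)=+3.935e+00  f'(a)=-3.204e+00  a ← 24.096619 − (+3.935e+00/-3.204e+00) = 25.324769
iter 2: u=1.484515  f(a)=+3.209e-01  f'(a)=-2.701e+00  a ← 25.324769 − (+3.209e-01/-2.701e+00) = 25.443560
iter 3: u=1.477584  f(a)=+2.552e-03  f'(a)=-2.658e+00  a ← 25.443560 − (+2.552e-03/-2.658e+00) = 25.444520
iter 4: u=1.477528  f(a)=+1.642e-07  f'(a)=-2.658e+00  a ← 25.444520 − (+1.642e-07/-2.658e+00) = 25.444520
iter 5: u=1.477528  f(a)=+4.263e-14  f'(a)=-2.658e+00  a ← 25.444520 − (+4.263e-14/-2.658e+00) = 25.444520
converged: |Δa| < 1e-12 after 5 iterations
sag = a·(cosh(S/(2a)) − 1) = 25.444520·(cosh(1.477528) − 1) = 33.208946
T_max/T_min = cosh(S/(2a)) = 2.305151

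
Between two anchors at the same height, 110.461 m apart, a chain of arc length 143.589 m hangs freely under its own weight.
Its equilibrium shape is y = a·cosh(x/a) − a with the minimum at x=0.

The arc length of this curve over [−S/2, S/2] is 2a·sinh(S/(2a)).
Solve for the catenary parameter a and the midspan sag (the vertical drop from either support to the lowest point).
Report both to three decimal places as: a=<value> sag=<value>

seed: a₀ = √(S³/(24(L−S))) = √(110.461³/(24·33.128)) = 41.172783
iter 1: u=1.341432  f(a)=+3.112e+00  f'(a)=-1.918e+00  a ← 41.172783 − (+3.112e+00/-1.918e+00) = 42.795040
iter 2: u=1.290582  f(a)=+1.934e-01  f'(a)=-1.686e+00  a ← 42.795040 − (+1.934e-01/-1.686e+00) = 42.909693
iter 3: u=1.287133  f(a)=+8.560e-04  f'(a)=-1.671e+00  a ← 42.909693 − (+8.560e-04/-1.671e+00) = 42.910205
iter 4: u=1.287118  f(a)=+1.694e-08  f'(a)=-1.671e+00  a ← 42.910205 − (+1.694e-08/-1.671e+00) = 42.910205
iter 5: u=1.287118  f(a)=+0.000e+00  f'(a)=-1.671e+00  a ← 42.910205 − (+0.000e+00/-1.671e+00) = 42.910205
converged: |Δa| < 1e-12 after 5 iterations
sag = a·(cosh(S/(2a)) − 1) = 42.910205·(cosh(1.287118) − 1) = 40.730311
T_max/T_min = cosh(S/(2a)) = 1.949199

a=42.910 sag=40.730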